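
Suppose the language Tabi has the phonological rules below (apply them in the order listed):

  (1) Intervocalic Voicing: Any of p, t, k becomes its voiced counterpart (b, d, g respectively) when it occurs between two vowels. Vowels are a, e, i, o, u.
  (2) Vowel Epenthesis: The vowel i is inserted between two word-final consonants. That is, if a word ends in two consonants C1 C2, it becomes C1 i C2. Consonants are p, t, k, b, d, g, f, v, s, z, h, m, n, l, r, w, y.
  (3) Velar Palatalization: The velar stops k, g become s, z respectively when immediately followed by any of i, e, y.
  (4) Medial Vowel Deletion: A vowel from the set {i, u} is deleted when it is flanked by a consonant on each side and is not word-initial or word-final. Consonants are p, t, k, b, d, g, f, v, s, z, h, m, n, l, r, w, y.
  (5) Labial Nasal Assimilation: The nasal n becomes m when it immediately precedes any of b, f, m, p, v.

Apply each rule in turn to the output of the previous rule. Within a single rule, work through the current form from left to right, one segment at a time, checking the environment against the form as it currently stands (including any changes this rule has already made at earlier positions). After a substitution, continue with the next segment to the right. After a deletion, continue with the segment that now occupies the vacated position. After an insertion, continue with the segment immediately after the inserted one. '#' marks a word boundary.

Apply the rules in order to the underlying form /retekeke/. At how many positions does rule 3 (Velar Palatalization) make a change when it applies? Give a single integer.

2

(1) Intervocalic Voicing: [retekeke] → [redegege]
(2) Vowel Epenthesis: no change — [redegege]
(3) Velar Palatalization: [redegege] → [redezeze]
(4) Medial Vowel Deletion: no change — [redezeze]
(5) Labial Nasal Assimilation: no change — [redezeze]
Rule 3 changed 2 position(s).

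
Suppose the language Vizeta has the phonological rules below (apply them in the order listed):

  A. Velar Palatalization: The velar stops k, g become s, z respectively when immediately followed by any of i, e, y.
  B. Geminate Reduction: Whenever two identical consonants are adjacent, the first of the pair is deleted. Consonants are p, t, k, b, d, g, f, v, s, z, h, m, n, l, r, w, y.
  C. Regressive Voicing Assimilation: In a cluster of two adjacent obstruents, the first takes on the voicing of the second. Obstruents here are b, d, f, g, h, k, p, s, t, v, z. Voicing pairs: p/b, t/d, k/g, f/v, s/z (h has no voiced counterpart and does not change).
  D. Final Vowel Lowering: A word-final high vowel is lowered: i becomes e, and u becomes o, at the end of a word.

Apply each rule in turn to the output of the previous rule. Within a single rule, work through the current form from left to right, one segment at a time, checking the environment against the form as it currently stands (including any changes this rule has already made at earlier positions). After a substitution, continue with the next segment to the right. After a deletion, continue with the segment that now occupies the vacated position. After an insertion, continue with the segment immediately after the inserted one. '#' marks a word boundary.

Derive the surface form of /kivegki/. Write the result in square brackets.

A Velar Palatalization: [kivegki] → [sivegsi]
B Geminate Reduction: no change — [sivegsi]
C Regressive Voicing Assimilation: [sivegsi] → [siveksi]
D Final Vowel Lowering: [siveksi] → [sivekse]

[sivekse]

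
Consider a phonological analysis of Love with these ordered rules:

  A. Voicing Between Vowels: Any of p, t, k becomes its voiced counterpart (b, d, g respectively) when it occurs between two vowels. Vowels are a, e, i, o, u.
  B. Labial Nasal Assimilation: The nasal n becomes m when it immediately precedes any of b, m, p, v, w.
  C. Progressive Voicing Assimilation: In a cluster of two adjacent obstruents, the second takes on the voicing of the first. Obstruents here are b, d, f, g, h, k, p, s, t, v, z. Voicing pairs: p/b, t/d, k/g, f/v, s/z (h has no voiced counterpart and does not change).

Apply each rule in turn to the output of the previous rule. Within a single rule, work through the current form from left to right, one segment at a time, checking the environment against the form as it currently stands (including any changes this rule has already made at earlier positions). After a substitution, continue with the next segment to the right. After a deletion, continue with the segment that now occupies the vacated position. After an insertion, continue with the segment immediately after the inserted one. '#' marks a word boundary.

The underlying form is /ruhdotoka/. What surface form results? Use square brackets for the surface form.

A Voicing Between Vowels: [ruhdotoka] → [ruhdodoga]
B Labial Nasal Assimilation: no change — [ruhdodoga]
C Progressive Voicing Assimilation: [ruhdodoga] → [ruhtodoga]

[ruhtodoga]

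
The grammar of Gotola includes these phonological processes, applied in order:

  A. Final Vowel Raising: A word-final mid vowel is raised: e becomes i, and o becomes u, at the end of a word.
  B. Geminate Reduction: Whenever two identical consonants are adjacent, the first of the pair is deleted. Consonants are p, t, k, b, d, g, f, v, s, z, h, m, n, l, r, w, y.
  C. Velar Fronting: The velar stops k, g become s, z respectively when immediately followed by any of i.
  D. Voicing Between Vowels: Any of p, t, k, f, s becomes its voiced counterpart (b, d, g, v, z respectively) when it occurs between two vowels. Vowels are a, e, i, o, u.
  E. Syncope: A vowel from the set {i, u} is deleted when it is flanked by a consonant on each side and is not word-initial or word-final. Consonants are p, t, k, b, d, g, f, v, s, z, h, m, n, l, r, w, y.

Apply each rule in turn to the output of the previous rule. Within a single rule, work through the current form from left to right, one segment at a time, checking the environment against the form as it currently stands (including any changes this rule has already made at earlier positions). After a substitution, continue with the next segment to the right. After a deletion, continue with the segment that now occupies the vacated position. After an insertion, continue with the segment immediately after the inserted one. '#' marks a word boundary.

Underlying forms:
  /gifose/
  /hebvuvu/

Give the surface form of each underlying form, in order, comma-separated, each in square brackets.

/gifose/:
  A Final Vowel Raising: [gifose] → [gifosi]
  B Geminate Reduction: no change — [gifosi]
  C Velar Fronting: [gifosi] → [zifosi]
  D Voicing Between Vowels: [zifosi] → [zivozi]
  E Syncope: [zivozi] → [zvozi]
/hebvuvu/:
  A Final Vowel Raising: no change — [hebvuvu]
  B Geminate Reduction: no change — [hebvuvu]
  C Velar Fronting: no change — [hebvuvu]
  D Voicing Between Vowels: no change — [hebvuvu]
  E Syncope: [hebvuvu] → [hebvvu]

[zvozi], [hebvvu]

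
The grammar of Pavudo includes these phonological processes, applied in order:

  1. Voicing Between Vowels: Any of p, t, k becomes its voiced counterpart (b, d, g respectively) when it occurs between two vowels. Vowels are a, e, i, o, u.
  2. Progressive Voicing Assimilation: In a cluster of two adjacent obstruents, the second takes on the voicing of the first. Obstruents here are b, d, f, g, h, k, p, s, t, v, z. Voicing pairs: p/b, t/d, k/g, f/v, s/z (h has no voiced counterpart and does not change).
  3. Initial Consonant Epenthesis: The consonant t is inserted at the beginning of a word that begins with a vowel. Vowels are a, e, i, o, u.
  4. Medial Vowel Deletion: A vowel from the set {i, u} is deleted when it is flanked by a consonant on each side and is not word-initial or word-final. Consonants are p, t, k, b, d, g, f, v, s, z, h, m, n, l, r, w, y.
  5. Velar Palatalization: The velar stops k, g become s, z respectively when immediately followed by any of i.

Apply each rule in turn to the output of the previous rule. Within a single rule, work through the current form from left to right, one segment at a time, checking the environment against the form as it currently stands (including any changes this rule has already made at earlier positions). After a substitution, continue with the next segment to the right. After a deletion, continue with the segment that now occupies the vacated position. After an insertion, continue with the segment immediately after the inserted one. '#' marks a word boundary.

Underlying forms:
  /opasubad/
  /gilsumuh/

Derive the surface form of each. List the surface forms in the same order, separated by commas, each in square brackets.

[tobasbad], [glsmh]

/opasubad/:
  1 Voicing Between Vowels: [opasubad] → [obasubad]
  2 Progressive Voicing Assimilation: no change — [obasubad]
  3 Initial Consonant Epenthesis: [obasubad] → [tobasubad]
  4 Medial Vowel Deletion: [tobasubad] → [tobasbad]
  5 Velar Palatalization: no change — [tobasbad]
/gilsumuh/:
  1 Voicing Between Vowels: no change — [gilsumuh]
  2 Progressive Voicing Assimilation: no change — [gilsumuh]
  3 Initial Consonant Epenthesis: no change — [gilsumuh]
  4 Medial Vowel Deletion: [gilsumuh] → [glsmh]
  5 Velar Palatalization: no change — [glsmh]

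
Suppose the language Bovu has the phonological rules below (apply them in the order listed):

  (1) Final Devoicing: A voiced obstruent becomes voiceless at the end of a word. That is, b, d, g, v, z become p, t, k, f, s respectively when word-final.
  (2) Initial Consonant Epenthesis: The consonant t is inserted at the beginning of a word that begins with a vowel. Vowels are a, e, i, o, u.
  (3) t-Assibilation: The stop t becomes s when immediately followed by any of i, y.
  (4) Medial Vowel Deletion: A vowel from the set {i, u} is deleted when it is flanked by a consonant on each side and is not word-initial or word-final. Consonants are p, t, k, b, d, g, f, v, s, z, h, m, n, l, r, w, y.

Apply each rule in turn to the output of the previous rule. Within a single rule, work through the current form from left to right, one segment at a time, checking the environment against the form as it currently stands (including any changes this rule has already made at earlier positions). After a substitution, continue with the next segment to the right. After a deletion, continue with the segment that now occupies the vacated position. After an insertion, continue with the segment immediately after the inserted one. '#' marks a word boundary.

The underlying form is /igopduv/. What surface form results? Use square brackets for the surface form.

(1) Final Devoicing: [igopduv] → [igopduf]
(2) Initial Consonant Epenthesis: [igopduf] → [tigopduf]
(3) t-Assibilation: [tigopduf] → [sigopduf]
(4) Medial Vowel Deletion: [sigopduf] → [sgopdf]

[sgopdf]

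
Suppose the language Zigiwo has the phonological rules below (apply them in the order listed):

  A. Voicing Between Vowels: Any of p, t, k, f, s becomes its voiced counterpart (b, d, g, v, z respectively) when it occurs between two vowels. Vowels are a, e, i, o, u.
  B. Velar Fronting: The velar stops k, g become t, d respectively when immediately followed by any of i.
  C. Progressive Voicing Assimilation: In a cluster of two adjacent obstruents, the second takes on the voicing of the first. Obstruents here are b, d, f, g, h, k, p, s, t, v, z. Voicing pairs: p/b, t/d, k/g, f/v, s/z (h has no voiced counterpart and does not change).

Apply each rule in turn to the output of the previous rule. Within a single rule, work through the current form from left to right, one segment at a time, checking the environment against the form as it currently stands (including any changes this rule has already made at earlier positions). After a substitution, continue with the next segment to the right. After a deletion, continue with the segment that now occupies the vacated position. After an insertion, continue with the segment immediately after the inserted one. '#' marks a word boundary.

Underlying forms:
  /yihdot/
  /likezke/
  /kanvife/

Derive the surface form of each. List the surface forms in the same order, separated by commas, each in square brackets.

[yihtot], [ligezge], [kanvive]

/yihdot/:
  A Voicing Between Vowels: no change — [yihdot]
  B Velar Fronting: no change — [yihdot]
  C Progressive Voicing Assimilation: [yihdot] → [yihtot]
/likezke/:
  A Voicing Between Vowels: [likezke] → [ligezke]
  B Velar Fronting: no change — [ligezke]
  C Progressive Voicing Assimilation: [ligezke] → [ligezge]
/kanvife/:
  A Voicing Between Vowels: [kanvife] → [kanvive]
  B Velar Fronting: no change — [kanvive]
  C Progressive Voicing Assimilation: no change — [kanvive]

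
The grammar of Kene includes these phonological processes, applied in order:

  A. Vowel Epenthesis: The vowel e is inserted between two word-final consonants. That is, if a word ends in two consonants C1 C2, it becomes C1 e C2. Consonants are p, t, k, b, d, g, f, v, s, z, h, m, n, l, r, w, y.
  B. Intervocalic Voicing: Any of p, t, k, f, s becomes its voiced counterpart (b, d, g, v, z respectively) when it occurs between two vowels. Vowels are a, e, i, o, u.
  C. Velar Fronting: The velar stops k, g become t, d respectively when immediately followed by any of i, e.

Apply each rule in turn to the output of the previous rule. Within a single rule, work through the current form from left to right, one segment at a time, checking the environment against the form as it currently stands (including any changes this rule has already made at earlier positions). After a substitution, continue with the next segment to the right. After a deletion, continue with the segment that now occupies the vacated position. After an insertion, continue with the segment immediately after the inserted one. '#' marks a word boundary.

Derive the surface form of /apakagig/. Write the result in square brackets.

[abagadig]

A Vowel Epenthesis: no change — [apakagig]
B Intervocalic Voicing: [apakagig] → [abagagig]
C Velar Fronting: [abagagig] → [abagadig]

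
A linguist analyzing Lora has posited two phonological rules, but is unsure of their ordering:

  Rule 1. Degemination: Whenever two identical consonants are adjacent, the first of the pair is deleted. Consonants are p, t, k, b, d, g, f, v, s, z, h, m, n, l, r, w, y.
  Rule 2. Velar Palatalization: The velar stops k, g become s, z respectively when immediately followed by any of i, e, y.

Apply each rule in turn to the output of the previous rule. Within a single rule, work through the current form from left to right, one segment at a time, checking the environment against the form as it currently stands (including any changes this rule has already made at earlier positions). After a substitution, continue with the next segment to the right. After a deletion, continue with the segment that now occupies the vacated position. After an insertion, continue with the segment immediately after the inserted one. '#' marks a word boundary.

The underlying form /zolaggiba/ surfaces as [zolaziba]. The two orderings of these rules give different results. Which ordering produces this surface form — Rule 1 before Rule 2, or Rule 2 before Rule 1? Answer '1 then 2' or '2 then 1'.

Order 1 then 2:
  1 Degemination: [zolaggiba] → [zolagiba]
  2 Velar Palatalization: [zolagiba] → [zolaziba]
  result: [zolaziba]
Order 2 then 1:
  2 Velar Palatalization: [zolaggiba] → [zolagziba]
  1 Degemination: no change — [zolagziba]
  result: [zolagziba]

1 then 2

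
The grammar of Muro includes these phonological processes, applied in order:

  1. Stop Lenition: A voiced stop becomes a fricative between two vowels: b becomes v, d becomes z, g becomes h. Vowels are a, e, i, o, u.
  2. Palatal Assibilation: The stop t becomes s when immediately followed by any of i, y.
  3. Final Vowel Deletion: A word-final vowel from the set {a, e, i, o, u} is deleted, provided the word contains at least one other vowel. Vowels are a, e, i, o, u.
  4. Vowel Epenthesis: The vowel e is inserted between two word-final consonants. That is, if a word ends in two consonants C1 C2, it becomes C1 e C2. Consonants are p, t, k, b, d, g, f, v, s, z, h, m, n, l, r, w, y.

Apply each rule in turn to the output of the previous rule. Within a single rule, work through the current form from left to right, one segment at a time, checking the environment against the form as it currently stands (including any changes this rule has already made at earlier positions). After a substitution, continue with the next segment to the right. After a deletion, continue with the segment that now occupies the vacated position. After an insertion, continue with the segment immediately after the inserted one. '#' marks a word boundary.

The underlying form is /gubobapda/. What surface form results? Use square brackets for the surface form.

1 Stop Lenition: [gubobapda] → [guvovapda]
2 Palatal Assibilation: no change — [guvovapda]
3 Final Vowel Deletion: [guvovapda] → [guvovapd]
4 Vowel Epenthesis: [guvovapd] → [guvovaped]

[guvovaped]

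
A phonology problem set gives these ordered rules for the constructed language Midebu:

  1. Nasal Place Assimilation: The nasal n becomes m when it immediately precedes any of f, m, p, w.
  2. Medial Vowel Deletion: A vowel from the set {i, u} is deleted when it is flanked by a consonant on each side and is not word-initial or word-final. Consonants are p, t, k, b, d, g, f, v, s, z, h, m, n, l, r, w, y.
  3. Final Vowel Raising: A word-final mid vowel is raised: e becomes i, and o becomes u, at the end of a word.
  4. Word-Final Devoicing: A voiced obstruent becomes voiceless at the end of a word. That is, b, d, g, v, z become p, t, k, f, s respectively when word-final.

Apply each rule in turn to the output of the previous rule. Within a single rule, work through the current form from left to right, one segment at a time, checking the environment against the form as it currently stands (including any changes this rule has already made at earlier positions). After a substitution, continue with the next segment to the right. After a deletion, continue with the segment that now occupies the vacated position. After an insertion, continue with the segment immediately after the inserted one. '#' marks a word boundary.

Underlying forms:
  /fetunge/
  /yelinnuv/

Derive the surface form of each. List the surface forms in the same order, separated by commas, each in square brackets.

/fetunge/:
  1 Nasal Place Assimilation: no change — [fetunge]
  2 Medial Vowel Deletion: [fetunge] → [fetnge]
  3 Final Vowel Raising: [fetnge] → [fetngi]
  4 Word-Final Devoicing: no change — [fetngi]
/yelinnuv/:
  1 Nasal Place Assimilation: no change — [yelinnuv]
  2 Medial Vowel Deletion: [yelinnuv] → [yelnnv]
  3 Final Vowel Raising: no change — [yelnnv]
  4 Word-Final Devoicing: [yelnnv] → [yelnnf]

[fetngi], [yelnnf]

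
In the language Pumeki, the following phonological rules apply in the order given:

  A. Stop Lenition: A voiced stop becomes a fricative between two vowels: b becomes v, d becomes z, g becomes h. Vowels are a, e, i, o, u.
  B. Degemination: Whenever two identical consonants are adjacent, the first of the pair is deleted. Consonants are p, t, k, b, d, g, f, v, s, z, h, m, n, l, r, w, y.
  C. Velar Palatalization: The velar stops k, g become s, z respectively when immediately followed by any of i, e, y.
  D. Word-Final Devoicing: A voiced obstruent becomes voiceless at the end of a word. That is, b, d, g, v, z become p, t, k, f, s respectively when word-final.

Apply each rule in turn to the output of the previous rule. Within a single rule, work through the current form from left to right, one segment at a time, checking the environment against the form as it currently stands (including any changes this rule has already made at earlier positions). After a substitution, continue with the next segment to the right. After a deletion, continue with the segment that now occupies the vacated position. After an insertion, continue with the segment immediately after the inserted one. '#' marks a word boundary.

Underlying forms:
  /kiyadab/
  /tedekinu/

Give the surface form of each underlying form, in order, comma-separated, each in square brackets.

/kiyadab/:
  A Stop Lenition: [kiyadab] → [kiyazab]
  B Degemination: no change — [kiyazab]
  C Velar Palatalization: [kiyazab] → [siyazab]
  D Word-Final Devoicing: [siyazab] → [siyazap]
/tedekinu/:
  A Stop Lenition: [tedekinu] → [tezekinu]
  B Degemination: no change — [tezekinu]
  C Velar Palatalization: [tezekinu] → [tezesinu]
  D Word-Final Devoicing: no change — [tezesinu]

[siyazap], [tezesinu]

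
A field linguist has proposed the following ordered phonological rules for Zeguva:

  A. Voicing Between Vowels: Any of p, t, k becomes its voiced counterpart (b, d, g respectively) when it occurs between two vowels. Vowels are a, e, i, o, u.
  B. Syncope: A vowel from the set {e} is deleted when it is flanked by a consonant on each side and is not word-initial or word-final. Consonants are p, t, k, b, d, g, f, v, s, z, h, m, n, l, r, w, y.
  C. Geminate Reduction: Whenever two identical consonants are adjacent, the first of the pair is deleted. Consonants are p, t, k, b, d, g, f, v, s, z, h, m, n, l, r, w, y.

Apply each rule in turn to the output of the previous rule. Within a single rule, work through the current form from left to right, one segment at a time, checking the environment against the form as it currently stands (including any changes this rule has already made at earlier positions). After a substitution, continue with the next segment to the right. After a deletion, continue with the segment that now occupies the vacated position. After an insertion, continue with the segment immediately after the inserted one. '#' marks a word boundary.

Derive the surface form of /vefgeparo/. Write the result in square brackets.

[vfgbaro]

A Voicing Between Vowels: [vefgeparo] → [vefgebaro]
B Syncope: [vefgebaro] → [vfgbaro]
C Geminate Reduction: no change — [vfgbaro]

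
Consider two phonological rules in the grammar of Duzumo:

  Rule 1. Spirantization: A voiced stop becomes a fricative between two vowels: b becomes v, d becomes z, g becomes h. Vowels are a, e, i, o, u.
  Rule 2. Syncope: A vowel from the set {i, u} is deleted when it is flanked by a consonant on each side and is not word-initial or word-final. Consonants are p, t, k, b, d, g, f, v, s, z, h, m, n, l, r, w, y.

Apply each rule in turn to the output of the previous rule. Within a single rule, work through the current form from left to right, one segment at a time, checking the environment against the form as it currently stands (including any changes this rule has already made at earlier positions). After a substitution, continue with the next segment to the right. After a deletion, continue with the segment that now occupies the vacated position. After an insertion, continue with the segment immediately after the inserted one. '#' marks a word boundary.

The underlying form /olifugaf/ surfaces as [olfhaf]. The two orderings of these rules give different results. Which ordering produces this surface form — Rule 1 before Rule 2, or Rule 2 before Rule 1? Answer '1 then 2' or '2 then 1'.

1 then 2

Order 1 then 2:
  1 Spirantization: [olifugaf] → [olifuhaf]
  2 Syncope: [olifuhaf] → [olfhaf]
  result: [olfhaf]
Order 2 then 1:
  2 Syncope: [olifugaf] → [olfgaf]
  1 Spirantization: no change — [olfgaf]
  result: [olfgaf]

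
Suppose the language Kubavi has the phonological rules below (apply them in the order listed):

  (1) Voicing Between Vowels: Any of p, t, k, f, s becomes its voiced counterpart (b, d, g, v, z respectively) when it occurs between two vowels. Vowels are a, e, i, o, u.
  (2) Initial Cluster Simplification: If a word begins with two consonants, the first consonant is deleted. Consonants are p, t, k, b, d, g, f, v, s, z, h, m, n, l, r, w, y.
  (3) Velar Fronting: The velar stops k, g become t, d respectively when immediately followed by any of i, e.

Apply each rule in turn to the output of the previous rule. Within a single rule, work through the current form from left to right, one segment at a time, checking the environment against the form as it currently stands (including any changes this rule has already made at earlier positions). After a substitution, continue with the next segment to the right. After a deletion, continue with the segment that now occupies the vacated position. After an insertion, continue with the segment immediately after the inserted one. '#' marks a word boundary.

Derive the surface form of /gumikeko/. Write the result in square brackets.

[gumidego]

(1) Voicing Between Vowels: [gumikeko] → [gumigego]
(2) Initial Cluster Simplification: no change — [gumigego]
(3) Velar Fronting: [gumigego] → [gumidego]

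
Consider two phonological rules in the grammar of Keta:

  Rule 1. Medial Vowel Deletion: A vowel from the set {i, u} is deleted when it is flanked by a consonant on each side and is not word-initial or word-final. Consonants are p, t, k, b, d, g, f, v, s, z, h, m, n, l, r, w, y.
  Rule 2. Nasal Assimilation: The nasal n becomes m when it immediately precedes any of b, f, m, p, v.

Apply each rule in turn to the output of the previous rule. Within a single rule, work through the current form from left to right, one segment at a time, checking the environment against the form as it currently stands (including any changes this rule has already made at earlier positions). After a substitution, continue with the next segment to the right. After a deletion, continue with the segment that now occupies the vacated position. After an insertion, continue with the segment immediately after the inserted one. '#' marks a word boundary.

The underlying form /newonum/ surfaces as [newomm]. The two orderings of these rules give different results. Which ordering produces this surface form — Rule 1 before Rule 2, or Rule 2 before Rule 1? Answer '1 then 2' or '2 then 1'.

1 then 2

Order 1 then 2:
  1 Medial Vowel Deletion: [newonum] → [newonm]
  2 Nasal Assimilation: [newonm] → [newomm]
  result: [newomm]
Order 2 then 1:
  2 Nasal Assimilation: no change — [newonum]
  1 Medial Vowel Deletion: [newonum] → [newonm]
  result: [newonm]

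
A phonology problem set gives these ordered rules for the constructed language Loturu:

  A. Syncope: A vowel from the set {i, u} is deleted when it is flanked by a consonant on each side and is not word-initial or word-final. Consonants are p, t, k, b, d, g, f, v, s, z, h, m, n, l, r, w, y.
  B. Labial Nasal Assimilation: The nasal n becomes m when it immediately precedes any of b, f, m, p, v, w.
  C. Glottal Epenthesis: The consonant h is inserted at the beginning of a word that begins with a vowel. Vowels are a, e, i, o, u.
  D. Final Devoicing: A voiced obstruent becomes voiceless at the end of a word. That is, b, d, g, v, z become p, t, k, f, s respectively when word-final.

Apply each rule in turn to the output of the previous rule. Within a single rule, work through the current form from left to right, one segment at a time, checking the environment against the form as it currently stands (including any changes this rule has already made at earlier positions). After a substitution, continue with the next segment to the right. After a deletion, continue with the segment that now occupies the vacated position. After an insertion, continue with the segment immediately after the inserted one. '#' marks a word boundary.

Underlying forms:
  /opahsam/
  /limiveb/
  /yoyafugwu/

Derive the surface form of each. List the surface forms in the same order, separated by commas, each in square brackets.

[hopahsam], [lmvep], [yoyafgwu]

/opahsam/:
  A Syncope: no change — [opahsam]
  B Labial Nasal Assimilation: no change — [opahsam]
  C Glottal Epenthesis: [opahsam] → [hopahsam]
  D Final Devoicing: no change — [hopahsam]
/limiveb/:
  A Syncope: [limiveb] → [lmveb]
  B Labial Nasal Assimilation: no change — [lmveb]
  C Glottal Epenthesis: no change — [lmveb]
  D Final Devoicing: [lmveb] → [lmvep]
/yoyafugwu/:
  A Syncope: [yoyafugwu] → [yoyafgwu]
  B Labial Nasal Assimilation: no change — [yoyafgwu]
  C Glottal Epenthesis: no change — [yoyafgwu]
  D Final Devoicing: no change — [yoyafgwu]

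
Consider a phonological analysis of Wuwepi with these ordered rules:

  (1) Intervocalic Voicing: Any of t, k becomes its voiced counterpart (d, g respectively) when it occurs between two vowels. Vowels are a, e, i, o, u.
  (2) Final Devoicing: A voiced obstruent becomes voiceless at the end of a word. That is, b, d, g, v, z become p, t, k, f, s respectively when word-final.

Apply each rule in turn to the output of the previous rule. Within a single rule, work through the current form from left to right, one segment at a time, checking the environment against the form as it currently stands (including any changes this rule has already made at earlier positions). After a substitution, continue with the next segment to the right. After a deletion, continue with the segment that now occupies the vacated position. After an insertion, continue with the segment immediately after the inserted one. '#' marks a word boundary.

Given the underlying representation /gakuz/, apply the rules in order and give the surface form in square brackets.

(1) Intervocalic Voicing: [gakuz] → [gaguz]
(2) Final Devoicing: [gaguz] → [gagus]

[gagus]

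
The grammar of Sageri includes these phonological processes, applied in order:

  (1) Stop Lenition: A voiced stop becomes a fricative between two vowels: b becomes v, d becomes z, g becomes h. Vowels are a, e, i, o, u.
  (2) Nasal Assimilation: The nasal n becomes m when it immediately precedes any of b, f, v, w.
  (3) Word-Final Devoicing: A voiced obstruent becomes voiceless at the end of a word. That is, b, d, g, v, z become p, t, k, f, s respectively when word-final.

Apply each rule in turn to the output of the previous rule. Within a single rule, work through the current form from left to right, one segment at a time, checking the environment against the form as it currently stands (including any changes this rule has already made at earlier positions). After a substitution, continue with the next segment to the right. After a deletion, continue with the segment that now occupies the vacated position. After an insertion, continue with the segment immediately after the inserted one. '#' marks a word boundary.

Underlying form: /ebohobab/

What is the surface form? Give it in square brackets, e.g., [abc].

(1) Stop Lenition: [ebohobab] → [evohovab]
(2) Nasal Assimilation: no change — [evohovab]
(3) Word-Final Devoicing: [evohovab] → [evohovap]

[evohovap]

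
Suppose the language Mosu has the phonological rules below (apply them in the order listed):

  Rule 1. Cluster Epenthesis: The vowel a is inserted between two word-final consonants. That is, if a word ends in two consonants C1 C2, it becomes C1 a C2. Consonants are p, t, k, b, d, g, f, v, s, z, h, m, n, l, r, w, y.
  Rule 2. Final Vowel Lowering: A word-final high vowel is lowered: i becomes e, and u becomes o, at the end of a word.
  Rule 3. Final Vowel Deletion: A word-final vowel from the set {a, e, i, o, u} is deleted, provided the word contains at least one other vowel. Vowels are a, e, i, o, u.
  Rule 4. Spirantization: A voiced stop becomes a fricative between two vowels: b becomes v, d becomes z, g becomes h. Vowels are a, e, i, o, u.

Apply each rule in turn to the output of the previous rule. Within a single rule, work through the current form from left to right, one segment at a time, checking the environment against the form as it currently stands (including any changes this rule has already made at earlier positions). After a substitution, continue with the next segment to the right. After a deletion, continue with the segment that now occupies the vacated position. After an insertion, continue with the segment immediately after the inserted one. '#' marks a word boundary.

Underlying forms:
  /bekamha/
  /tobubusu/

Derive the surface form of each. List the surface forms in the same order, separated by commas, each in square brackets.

/bekamha/:
  Rule 1 Cluster Epenthesis: no change — [bekamha]
  Rule 2 Final Vowel Lowering: no change — [bekamha]
  Rule 3 Final Vowel Deletion: [bekamha] → [bekamh]
  Rule 4 Spirantization: no change — [bekamh]
/tobubusu/:
  Rule 1 Cluster Epenthesis: no change — [tobubusu]
  Rule 2 Final Vowel Lowering: [tobubusu] → [tobubuso]
  Rule 3 Final Vowel Deletion: [tobubuso] → [tobubus]
  Rule 4 Spirantization: [tobubus] → [tovuvus]

[bekamh], [tovuvus]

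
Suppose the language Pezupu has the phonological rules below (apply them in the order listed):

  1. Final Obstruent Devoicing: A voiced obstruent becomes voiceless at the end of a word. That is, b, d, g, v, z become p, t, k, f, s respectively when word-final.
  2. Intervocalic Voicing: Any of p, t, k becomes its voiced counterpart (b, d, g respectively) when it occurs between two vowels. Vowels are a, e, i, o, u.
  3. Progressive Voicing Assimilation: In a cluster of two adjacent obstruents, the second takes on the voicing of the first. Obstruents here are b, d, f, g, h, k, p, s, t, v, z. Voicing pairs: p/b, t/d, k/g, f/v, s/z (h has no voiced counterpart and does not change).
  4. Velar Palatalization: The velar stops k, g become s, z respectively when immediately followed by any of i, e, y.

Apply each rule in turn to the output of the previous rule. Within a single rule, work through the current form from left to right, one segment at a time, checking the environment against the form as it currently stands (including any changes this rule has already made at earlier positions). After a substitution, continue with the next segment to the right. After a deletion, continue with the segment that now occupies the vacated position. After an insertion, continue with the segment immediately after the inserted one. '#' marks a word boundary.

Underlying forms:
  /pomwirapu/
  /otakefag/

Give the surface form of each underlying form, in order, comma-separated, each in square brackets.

[pomwirabu], [odazefak]

/pomwirapu/:
  1 Final Obstruent Devoicing: no change — [pomwirapu]
  2 Intervocalic Voicing: [pomwirapu] → [pomwirabu]
  3 Progressive Voicing Assimilation: no change — [pomwirabu]
  4 Velar Palatalization: no change — [pomwirabu]
/otakefag/:
  1 Final Obstruent Devoicing: [otakefag] → [otakefak]
  2 Intervocalic Voicing: [otakefak] → [odagefak]
  3 Progressive Voicing Assimilation: no change — [odagefak]
  4 Velar Palatalization: [odagefak] → [odazefak]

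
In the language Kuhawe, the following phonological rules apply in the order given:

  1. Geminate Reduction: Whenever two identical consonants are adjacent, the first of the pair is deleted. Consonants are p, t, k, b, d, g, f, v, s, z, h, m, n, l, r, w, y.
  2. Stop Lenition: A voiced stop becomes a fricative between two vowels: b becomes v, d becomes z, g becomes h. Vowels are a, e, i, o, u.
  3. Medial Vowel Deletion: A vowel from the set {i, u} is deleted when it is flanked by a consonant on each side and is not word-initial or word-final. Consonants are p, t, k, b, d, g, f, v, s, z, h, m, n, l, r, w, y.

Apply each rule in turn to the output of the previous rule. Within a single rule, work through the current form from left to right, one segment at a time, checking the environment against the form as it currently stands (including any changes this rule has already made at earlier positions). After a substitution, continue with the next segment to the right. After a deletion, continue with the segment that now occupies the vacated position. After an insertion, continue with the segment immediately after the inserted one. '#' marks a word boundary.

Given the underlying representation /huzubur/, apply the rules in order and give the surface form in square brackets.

1 Geminate Reduction: no change — [huzubur]
2 Stop Lenition: [huzubur] → [huzuvur]
3 Medial Vowel Deletion: [huzuvur] → [hzvr]

[hzvr]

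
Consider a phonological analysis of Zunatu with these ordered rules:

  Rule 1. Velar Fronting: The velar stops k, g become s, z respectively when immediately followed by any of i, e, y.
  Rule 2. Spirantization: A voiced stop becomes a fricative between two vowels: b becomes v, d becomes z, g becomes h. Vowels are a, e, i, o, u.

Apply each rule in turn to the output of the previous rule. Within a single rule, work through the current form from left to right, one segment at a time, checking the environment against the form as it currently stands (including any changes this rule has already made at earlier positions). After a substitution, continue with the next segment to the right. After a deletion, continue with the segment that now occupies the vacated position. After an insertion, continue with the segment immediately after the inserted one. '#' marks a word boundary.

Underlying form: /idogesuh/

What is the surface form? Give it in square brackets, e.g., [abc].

[izozesuh]

Rule 1 Velar Fronting: [idogesuh] → [idozesuh]
Rule 2 Spirantization: [idozesuh] → [izozesuh]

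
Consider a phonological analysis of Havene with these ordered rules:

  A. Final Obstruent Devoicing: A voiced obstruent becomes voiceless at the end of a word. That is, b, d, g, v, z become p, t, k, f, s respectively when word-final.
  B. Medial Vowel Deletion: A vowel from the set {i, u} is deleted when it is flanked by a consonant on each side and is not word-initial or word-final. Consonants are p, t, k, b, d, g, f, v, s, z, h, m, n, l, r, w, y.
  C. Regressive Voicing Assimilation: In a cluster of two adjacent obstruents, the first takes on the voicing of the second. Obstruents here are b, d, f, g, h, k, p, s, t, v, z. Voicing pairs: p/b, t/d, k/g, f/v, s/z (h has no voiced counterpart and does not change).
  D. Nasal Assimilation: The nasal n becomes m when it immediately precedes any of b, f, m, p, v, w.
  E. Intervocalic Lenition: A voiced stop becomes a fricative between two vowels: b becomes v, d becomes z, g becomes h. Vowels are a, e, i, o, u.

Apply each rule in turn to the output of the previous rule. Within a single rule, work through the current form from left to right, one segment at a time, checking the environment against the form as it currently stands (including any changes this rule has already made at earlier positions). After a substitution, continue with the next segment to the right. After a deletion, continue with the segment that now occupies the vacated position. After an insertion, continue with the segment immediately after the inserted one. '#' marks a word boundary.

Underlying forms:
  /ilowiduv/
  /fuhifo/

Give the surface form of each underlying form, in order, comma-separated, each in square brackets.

[ilowtf], [fhfo]

/ilowiduv/:
  A Final Obstruent Devoicing: [ilowiduv] → [ilowiduf]
  B Medial Vowel Deletion: [ilowiduf] → [ilowdf]
  C Regressive Voicing Assimilation: [ilowdf] → [ilowtf]
  D Nasal Assimilation: no change — [ilowtf]
  E Intervocalic Lenition: no change — [ilowtf]
/fuhifo/:
  A Final Obstruent Devoicing: no change — [fuhifo]
  B Medial Vowel Deletion: [fuhifo] → [fhfo]
  C Regressive Voicing Assimilation: no change — [fhfo]
  D Nasal Assimilation: no change — [fhfo]
  E Intervocalic Lenition: no change — [fhfo]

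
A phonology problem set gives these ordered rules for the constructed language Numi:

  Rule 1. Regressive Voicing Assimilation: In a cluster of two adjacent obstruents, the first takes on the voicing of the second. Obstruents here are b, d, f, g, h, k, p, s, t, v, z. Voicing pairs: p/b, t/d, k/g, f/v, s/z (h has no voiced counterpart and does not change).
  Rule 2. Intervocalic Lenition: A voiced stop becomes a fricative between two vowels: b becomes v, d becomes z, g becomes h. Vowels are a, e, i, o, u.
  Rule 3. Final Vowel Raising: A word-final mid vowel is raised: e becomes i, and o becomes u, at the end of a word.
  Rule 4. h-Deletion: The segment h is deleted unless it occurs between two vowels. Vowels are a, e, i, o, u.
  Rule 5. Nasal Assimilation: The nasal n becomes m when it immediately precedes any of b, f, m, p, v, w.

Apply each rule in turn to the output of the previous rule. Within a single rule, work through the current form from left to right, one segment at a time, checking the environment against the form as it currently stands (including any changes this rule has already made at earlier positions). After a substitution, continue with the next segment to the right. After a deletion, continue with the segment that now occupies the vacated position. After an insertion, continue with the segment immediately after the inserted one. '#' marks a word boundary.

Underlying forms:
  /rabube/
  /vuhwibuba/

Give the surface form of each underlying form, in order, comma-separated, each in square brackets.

/rabube/:
  Rule 1 Regressive Voicing Assimilation: no change — [rabube]
  Rule 2 Intervocalic Lenition: [rabube] → [ravuve]
  Rule 3 Final Vowel Raising: [ravuve] → [ravuvi]
  Rule 4 h-Deletion: no change — [ravuvi]
  Rule 5 Nasal Assimilation: no change — [ravuvi]
/vuhwibuba/:
  Rule 1 Regressive Voicing Assimilation: no change — [vuhwibuba]
  Rule 2 Intervocalic Lenition: [vuhwibuba] → [vuhwivuva]
  Rule 3 Final Vowel Raising: no change — [vuhwivuva]
  Rule 4 h-Deletion: [vuhwivuva] → [vuwivuva]
  Rule 5 Nasal Assimilation: no change — [vuwivuva]

[ravuvi], [vuwivuva]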